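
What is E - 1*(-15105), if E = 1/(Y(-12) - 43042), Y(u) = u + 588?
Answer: 641448929/42466 ≈ 15105.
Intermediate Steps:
Y(u) = 588 + u
E = -1/42466 (E = 1/((588 - 12) - 43042) = 1/(576 - 43042) = 1/(-42466) = -1/42466 ≈ -2.3548e-5)
E - 1*(-15105) = -1/42466 - 1*(-15105) = -1/42466 + 15105 = 641448929/42466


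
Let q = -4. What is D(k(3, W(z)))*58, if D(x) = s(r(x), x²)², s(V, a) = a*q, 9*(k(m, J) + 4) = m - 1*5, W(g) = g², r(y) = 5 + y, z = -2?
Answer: 1935006208/6561 ≈ 2.9493e+5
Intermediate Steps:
k(m, J) = -41/9 + m/9 (k(m, J) = -4 + (m - 1*5)/9 = -4 + (m - 5)/9 = -4 + (-5 + m)/9 = -4 + (-5/9 + m/9) = -41/9 + m/9)
s(V, a) = -4*a (s(V, a) = a*(-4) = -4*a)
D(x) = 16*x⁴ (D(x) = (-4*x²)² = 16*x⁴)
D(k(3, W(z)))*58 = (16*(-41/9 + (⅑)*3)⁴)*58 = (16*(-41/9 + ⅓)⁴)*58 = (16*(-38/9)⁴)*58 = (16*(2085136/6561))*58 = (33362176/6561)*58 = 1935006208/6561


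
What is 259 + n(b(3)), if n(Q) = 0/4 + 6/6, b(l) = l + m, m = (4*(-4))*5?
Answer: 260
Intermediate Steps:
m = -80 (m = -16*5 = -80)
b(l) = -80 + l (b(l) = l - 80 = -80 + l)
n(Q) = 1 (n(Q) = 0*(¼) + 6*(⅙) = 0 + 1 = 1)
259 + n(b(3)) = 259 + 1 = 260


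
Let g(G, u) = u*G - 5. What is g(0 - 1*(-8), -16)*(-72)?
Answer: 9576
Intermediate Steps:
g(G, u) = -5 + G*u (g(G, u) = G*u - 5 = -5 + G*u)
g(0 - 1*(-8), -16)*(-72) = (-5 + (0 - 1*(-8))*(-16))*(-72) = (-5 + (0 + 8)*(-16))*(-72) = (-5 + 8*(-16))*(-72) = (-5 - 128)*(-72) = -133*(-72) = 9576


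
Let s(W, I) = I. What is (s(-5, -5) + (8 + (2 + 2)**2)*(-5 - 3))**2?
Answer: 38809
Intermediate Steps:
(s(-5, -5) + (8 + (2 + 2)**2)*(-5 - 3))**2 = (-5 + (8 + (2 + 2)**2)*(-5 - 3))**2 = (-5 + (8 + 4**2)*(-8))**2 = (-5 + (8 + 16)*(-8))**2 = (-5 + 24*(-8))**2 = (-5 - 192)**2 = (-197)**2 = 38809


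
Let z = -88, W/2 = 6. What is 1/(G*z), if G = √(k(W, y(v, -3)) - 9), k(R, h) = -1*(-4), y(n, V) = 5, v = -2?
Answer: I*√5/440 ≈ 0.005082*I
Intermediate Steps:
W = 12 (W = 2*6 = 12)
k(R, h) = 4
G = I*√5 (G = √(4 - 9) = √(-5) = I*√5 ≈ 2.2361*I)
1/(G*z) = 1/((I*√5)*(-88)) = 1/(-88*I*√5) = I*√5/440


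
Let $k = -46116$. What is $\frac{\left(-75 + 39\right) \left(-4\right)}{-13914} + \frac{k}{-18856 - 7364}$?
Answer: $\frac{2953159}{1689005} \approx 1.7485$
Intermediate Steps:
$\frac{\left(-75 + 39\right) \left(-4\right)}{-13914} + \frac{k}{-18856 - 7364} = \frac{\left(-75 + 39\right) \left(-4\right)}{-13914} - \frac{46116}{-18856 - 7364} = \left(-36\right) \left(-4\right) \left(- \frac{1}{13914}\right) - \frac{46116}{-18856 - 7364} = 144 \left(- \frac{1}{13914}\right) - \frac{46116}{-26220} = - \frac{8}{773} - - \frac{3843}{2185} = - \frac{8}{773} + \frac{3843}{2185} = \frac{2953159}{1689005}$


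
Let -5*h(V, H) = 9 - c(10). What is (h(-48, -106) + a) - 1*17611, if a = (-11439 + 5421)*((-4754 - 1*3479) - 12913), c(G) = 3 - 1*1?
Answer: 636195078/5 ≈ 1.2724e+8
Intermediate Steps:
c(G) = 2 (c(G) = 3 - 1 = 2)
a = 127256628 (a = -6018*((-4754 - 3479) - 12913) = -6018*(-8233 - 12913) = -6018*(-21146) = 127256628)
h(V, H) = -7/5 (h(V, H) = -(9 - 1*2)/5 = -(9 - 2)/5 = -⅕*7 = -7/5)
(h(-48, -106) + a) - 1*17611 = (-7/5 + 127256628) - 1*17611 = 636283133/5 - 17611 = 636195078/5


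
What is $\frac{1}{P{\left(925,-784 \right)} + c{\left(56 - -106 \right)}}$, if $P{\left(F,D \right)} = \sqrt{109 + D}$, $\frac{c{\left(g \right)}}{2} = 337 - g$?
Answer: $\frac{14}{4927} - \frac{3 i \sqrt{3}}{24635} \approx 0.0028415 - 0.00021093 i$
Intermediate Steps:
$c{\left(g \right)} = 674 - 2 g$ ($c{\left(g \right)} = 2 \left(337 - g\right) = 674 - 2 g$)
$\frac{1}{P{\left(925,-784 \right)} + c{\left(56 - -106 \right)}} = \frac{1}{\sqrt{109 - 784} + \left(674 - 2 \left(56 - -106\right)\right)} = \frac{1}{\sqrt{-675} + \left(674 - 2 \left(56 + 106\right)\right)} = \frac{1}{15 i \sqrt{3} + \left(674 - 324\right)} = \frac{1}{15 i \sqrt{3} + 350} = \frac{1}{350 + 15 i \sqrt{3}}$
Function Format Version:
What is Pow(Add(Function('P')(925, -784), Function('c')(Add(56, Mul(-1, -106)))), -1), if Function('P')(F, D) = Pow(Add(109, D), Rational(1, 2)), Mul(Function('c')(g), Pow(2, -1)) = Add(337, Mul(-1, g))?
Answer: Add(Rational(14, 4927), Mul(Rational(-3, 24635), I, Pow(3, Rational(1, 2)))) ≈ Add(0.0028415, Mul(-0.00021093, I))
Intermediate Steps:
Function('c')(g) = Add(674, Mul(-2, g)) (Function('c')(g) = Mul(2, Add(337, Mul(-1, g))) = Add(674, Mul(-2, g)))
Pow(Add(Function('P')(925, -784), Function('c')(Add(56, Mul(-1, -106)))), -1) = Pow(Add(Pow(Add(109, -784), Rational(1, 2)), Add(674, Mul(-2, Add(56, Mul(-1, -106))))), -1) = Pow(Add(Pow(-675, Rational(1, 2)), Add(674, Mul(-2, Add(56, 106)))), -1) = Pow(Add(Mul(15, I, Pow(3, Rational(1, 2))), Add(674, Mul(-2, 162))), -1) = Pow(Add(Mul(15, I, Pow(3, Rational(1, 2))), Add(674, -324)), -1) = Pow(Add(Mul(15, I, Pow(3, Rational(1, 2))), 350), -1) = Pow(Add(350, Mul(15, I, Pow(3, Rational(1, 2)))), -1)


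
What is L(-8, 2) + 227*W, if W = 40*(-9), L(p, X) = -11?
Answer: -81731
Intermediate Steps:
W = -360
L(-8, 2) + 227*W = -11 + 227*(-360) = -11 - 81720 = -81731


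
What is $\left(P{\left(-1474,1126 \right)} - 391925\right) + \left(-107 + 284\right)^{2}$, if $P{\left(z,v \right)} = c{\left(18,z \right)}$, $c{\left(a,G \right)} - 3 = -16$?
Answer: $-360609$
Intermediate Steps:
$c{\left(a,G \right)} = -13$ ($c{\left(a,G \right)} = 3 - 16 = -13$)
$P{\left(z,v \right)} = -13$
$\left(P{\left(-1474,1126 \right)} - 391925\right) + \left(-107 + 284\right)^{2} = \left(-13 - 391925\right) + \left(-107 + 284\right)^{2} = -391938 + 177^{2} = -391938 + 31329 = -360609$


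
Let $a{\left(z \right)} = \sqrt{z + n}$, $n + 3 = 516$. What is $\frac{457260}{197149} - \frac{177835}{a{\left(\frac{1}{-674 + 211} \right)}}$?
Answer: $\frac{457260}{197149} - \frac{177835 \sqrt{109970834}}{237518} \approx -7849.3$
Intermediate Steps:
$n = 513$ ($n = -3 + 516 = 513$)
$a{\left(z \right)} = \sqrt{513 + z}$ ($a{\left(z \right)} = \sqrt{z + 513} = \sqrt{513 + z}$)
$\frac{457260}{197149} - \frac{177835}{a{\left(\frac{1}{-674 + 211} \right)}} = \frac{457260}{197149} - \frac{177835}{\sqrt{513 + \frac{1}{-674 + 211}}} = 457260 \cdot \frac{1}{197149} - \frac{177835}{\sqrt{513 + \frac{1}{-463}}} = \frac{457260}{197149} - \frac{177835}{\sqrt{513 - \frac{1}{463}}} = \frac{457260}{197149} - \frac{177835}{\sqrt{\frac{237518}{463}}} = \frac{457260}{197149} - \frac{177835}{\frac{1}{463} \sqrt{109970834}} = \frac{457260}{197149} - 177835 \frac{\sqrt{109970834}}{237518} = \frac{457260}{197149} - \frac{177835 \sqrt{109970834}}{237518}$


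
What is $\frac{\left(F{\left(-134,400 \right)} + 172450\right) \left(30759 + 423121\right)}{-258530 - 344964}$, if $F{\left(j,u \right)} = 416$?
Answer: $- \frac{39230210040}{301747} \approx -1.3001 \cdot 10^{5}$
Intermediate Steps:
$\frac{\left(F{\left(-134,400 \right)} + 172450\right) \left(30759 + 423121\right)}{-258530 - 344964} = \frac{\left(416 + 172450\right) \left(30759 + 423121\right)}{-258530 - 344964} = \frac{172866 \cdot 453880}{-258530 - 344964} = \frac{78460420080}{-603494} = 78460420080 \left(- \frac{1}{603494}\right) = - \frac{39230210040}{301747}$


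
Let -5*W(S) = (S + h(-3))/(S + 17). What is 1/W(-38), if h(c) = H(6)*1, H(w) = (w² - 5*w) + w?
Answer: -105/26 ≈ -4.0385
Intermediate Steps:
H(w) = w² - 4*w
h(c) = 12 (h(c) = (6*(-4 + 6))*1 = (6*2)*1 = 12*1 = 12)
W(S) = -(12 + S)/(5*(17 + S)) (W(S) = -(S + 12)/(5*(S + 17)) = -(12 + S)/(5*(17 + S)))
1/W(-38) = 1/((-12 - 1*(-38))/(5*(17 - 38))) = 1/((⅕)*(-12 + 38)/(-21)) = 1/((⅕)*(-1/21)*26) = 1/(-26/105) = -105/26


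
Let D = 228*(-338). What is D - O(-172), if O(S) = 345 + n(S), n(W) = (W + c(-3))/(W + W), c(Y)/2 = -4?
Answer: -6657219/86 ≈ -77410.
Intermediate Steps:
D = -77064
c(Y) = -8 (c(Y) = 2*(-4) = -8)
n(W) = (-8 + W)/(2*W) (n(W) = (W - 8)/(W + W) = (-8 + W)/((2*W)) = (-8 + W)*(1/(2*W)) = (-8 + W)/(2*W))
O(S) = 345 + (-8 + S)/(2*S)
D - O(-172) = -77064 - (691/2 - 4/(-172)) = -77064 - (691/2 - 4*(-1/172)) = -77064 - (691/2 + 1/43) = -77064 - 1*29715/86 = -77064 - 29715/86 = -6657219/86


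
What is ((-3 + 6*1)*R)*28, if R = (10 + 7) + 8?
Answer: 2100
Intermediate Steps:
R = 25 (R = 17 + 8 = 25)
((-3 + 6*1)*R)*28 = ((-3 + 6*1)*25)*28 = ((-3 + 6)*25)*28 = (3*25)*28 = 75*28 = 2100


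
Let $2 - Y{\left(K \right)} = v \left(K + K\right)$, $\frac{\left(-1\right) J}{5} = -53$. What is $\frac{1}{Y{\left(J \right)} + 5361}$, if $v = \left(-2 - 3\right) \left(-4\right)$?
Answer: $- \frac{1}{5237} \approx -0.00019095$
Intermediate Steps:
$v = 20$ ($v = \left(-5\right) \left(-4\right) = 20$)
$J = 265$ ($J = \left(-5\right) \left(-53\right) = 265$)
$Y{\left(K \right)} = 2 - 40 K$ ($Y{\left(K \right)} = 2 - 20 \left(K + K\right) = 2 - 20 \cdot 2 K = 2 - 40 K$)
$\frac{1}{Y{\left(J \right)} + 5361} = \frac{1}{\left(2 - 10600\right) + 5361} = \frac{1}{-10598 + 5361} = \frac{1}{-5237} = - \frac{1}{5237}$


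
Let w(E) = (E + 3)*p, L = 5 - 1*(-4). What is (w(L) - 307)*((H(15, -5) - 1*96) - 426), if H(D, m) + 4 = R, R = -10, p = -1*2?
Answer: 177416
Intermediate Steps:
p = -2
H(D, m) = -14 (H(D, m) = -4 - 10 = -14)
L = 9 (L = 5 + 4 = 9)
w(E) = -6 - 2*E (w(E) = (E + 3)*(-2) = (3 + E)*(-2) = -6 - 2*E)
(w(L) - 307)*((H(15, -5) - 1*96) - 426) = ((-6 - 2*9) - 307)*((-14 - 1*96) - 426) = ((-6 - 18) - 307)*((-14 - 96) - 426) = (-24 - 307)*(-110 - 426) = -331*(-536) = 177416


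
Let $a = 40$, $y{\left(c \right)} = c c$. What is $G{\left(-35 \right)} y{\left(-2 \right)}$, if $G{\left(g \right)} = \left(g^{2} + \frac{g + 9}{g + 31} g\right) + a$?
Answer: $4150$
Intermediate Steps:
$y{\left(c \right)} = c^{2}$
$G{\left(g \right)} = 40 + g^{2} + \frac{g \left(9 + g\right)}{31 + g}$ ($G{\left(g \right)} = \left(g^{2} + \frac{g + 9}{g + 31} g\right) + 40 = \left(g^{2} + \frac{9 + g}{31 + g} g\right) + 40 = \left(g^{2} + \frac{g \left(9 + g\right)}{31 + g}\right) + 40 = 40 + g^{2} + \frac{g \left(9 + g\right)}{31 + g}$)
$G{\left(-35 \right)} y{\left(-2 \right)} = \frac{1240 + \left(-35\right)^{3} + 32 \left(-35\right)^{2} + 49 \left(-35\right)}{31 - 35} \left(-2\right)^{2} = \frac{1240 - 42875 + 32 \cdot 1225 - 1715}{-4} \cdot 4 = - \frac{1240 - 42875 + 39200 - 1715}{4} \cdot 4 = \left(- \frac{1}{4}\right) \left(-4150\right) 4 = \frac{2075}{2} \cdot 4 = 4150$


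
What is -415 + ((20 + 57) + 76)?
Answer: -262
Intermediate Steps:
-415 + ((20 + 57) + 76) = -415 + (77 + 76) = -415 + 153 = -262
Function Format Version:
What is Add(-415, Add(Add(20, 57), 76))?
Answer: -262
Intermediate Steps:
Add(-415, Add(Add(20, 57), 76)) = Add(-415, Add(77, 76)) = Add(-415, 153) = -262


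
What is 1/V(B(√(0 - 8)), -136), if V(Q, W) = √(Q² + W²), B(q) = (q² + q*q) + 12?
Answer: √1157/4628 ≈ 0.0073498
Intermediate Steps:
B(q) = 12 + 2*q² (B(q) = (q² + q²) + 12 = 2*q² + 12 = 12 + 2*q²)
1/V(B(√(0 - 8)), -136) = 1/(√((12 + 2*(√(0 - 8))²)² + (-136)²)) = 1/(√((12 + 2*(√(-8))²)² + 18496)) = 1/(√((12 + 2*(2*I*√2)²)² + 18496)) = 1/(√((12 + 2*(-8))² + 18496)) = 1/(√((12 - 16)² + 18496)) = 1/(√((-4)² + 18496)) = 1/(√(16 + 18496)) = 1/(√18512) = 1/(4*√1157) = √1157/4628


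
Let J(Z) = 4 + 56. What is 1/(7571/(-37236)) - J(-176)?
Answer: -491496/7571 ≈ -64.918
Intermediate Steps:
J(Z) = 60
1/(7571/(-37236)) - J(-176) = 1/(7571/(-37236)) - 1*60 = 1/(7571*(-1/37236)) - 60 = 1/(-7571/37236) - 60 = -37236/7571 - 60 = -491496/7571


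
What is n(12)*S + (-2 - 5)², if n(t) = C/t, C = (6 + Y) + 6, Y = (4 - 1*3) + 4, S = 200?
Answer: 997/3 ≈ 332.33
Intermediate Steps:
Y = 5 (Y = (4 - 3) + 4 = 1 + 4 = 5)
C = 17 (C = (6 + 5) + 6 = 11 + 6 = 17)
n(t) = 17/t
n(12)*S + (-2 - 5)² = (17/12)*200 + (-2 - 5)² = (17*(1/12))*200 + (-7)² = (17/12)*200 + 49 = 850/3 + 49 = 997/3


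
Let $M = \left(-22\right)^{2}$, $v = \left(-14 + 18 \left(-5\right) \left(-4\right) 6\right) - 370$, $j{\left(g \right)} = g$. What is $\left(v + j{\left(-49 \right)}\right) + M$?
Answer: $2211$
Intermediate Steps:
$v = 1776$ ($v = \left(-14 + 18 \cdot 20 \cdot 6\right) - 370 = \left(-14 + 18 \cdot 120\right) - 370 = \left(-14 + 2160\right) - 370 = 2146 - 370 = 1776$)
$M = 484$
$\left(v + j{\left(-49 \right)}\right) + M = \left(1776 - 49\right) + 484 = 1727 + 484 = 2211$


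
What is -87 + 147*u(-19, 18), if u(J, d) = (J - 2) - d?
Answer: -5820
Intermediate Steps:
u(J, d) = -2 + J - d (u(J, d) = (-2 + J) - d = -2 + J - d)
-87 + 147*u(-19, 18) = -87 + 147*(-2 - 19 - 1*18) = -87 + 147*(-2 - 19 - 18) = -87 + 147*(-39) = -87 - 5733 = -5820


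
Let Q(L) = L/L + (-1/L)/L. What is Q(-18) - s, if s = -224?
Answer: 72899/324 ≈ 225.00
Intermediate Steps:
Q(L) = 1 - 1/L**2
Q(-18) - s = (1 - 1/(-18)**2) - 1*(-224) = (1 - 1*1/324) + 224 = (1 - 1/324) + 224 = 323/324 + 224 = 72899/324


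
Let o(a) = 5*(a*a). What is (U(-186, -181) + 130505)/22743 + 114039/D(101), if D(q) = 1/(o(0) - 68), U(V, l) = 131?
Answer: -176363919800/22743 ≈ -7.7546e+6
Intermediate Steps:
o(a) = 5*a**2
D(q) = -1/68 (D(q) = 1/(5*0**2 - 68) = 1/(5*0 - 68) = 1/(0 - 68) = 1/(-68) = -1/68)
(U(-186, -181) + 130505)/22743 + 114039/D(101) = (131 + 130505)/22743 + 114039/(-1/68) = 130636*(1/22743) + 114039*(-68) = 130636/22743 - 7754652 = -176363919800/22743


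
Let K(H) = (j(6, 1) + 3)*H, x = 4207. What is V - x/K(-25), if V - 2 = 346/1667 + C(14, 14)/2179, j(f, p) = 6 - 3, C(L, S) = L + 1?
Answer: 16488036101/544858950 ≈ 30.261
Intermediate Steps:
C(L, S) = 1 + L
j(f, p) = 3
K(H) = 6*H (K(H) = (3 + 3)*H = 6*H)
V = 8043725/3632393 (V = 2 + (346/1667 + (1 + 14)/2179) = 2 + (346*(1/1667) + 15*(1/2179)) = 2 + (346/1667 + 15/2179) = 2 + 778939/3632393 = 8043725/3632393 ≈ 2.2144)
V - x/K(-25) = 8043725/3632393 - 4207/(6*(-25)) = 8043725/3632393 - 4207/(-150) = 8043725/3632393 - 4207*(-1)/150 = 8043725/3632393 - 1*(-4207/150) = 8043725/3632393 + 4207/150 = 16488036101/544858950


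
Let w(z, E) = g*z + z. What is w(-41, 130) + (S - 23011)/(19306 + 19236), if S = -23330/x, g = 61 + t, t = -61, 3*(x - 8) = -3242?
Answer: -1289783451/31007039 ≈ -41.596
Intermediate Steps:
x = -3218/3 (x = 8 + (1/3)*(-3242) = 8 - 3242/3 = -3218/3 ≈ -1072.7)
g = 0 (g = 61 - 61 = 0)
w(z, E) = z (w(z, E) = 0*z + z = 0 + z = z)
S = 34995/1609 (S = -23330/(-3218/3) = -23330*(-3/3218) = 34995/1609 ≈ 21.750)
w(-41, 130) + (S - 23011)/(19306 + 19236) = -41 + (34995/1609 - 23011)/(19306 + 19236) = -41 - 36989704/1609/38542 = -41 - 36989704/1609*1/38542 = -41 - 18494852/31007039 = -1289783451/31007039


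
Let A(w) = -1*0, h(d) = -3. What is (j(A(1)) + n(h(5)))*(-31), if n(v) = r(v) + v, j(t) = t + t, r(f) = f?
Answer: 186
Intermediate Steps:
A(w) = 0
j(t) = 2*t
n(v) = 2*v (n(v) = v + v = 2*v)
(j(A(1)) + n(h(5)))*(-31) = (2*0 + 2*(-3))*(-31) = (0 - 6)*(-31) = -6*(-31) = 186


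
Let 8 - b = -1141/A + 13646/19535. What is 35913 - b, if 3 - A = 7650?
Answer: 5363764366622/149384145 ≈ 35906.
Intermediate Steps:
A = -7647 (A = 3 - 1*7650 = 3 - 7650 = -7647)
b = 1068432763/149384145 (b = 8 - (-1141/(-7647) + 13646/19535) = 8 - (-1141*(-1/7647) + 13646*(1/19535)) = 8 - (1141/7647 + 13646/19535) = 8 - 1*126640397/149384145 = 8 - 126640397/149384145 = 1068432763/149384145 ≈ 7.1523)
35913 - b = 35913 - 1*1068432763/149384145 = 35913 - 1068432763/149384145 = 5363764366622/149384145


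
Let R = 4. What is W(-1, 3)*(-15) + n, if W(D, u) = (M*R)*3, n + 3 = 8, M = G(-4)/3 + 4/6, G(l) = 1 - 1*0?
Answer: -175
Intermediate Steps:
G(l) = 1 (G(l) = 1 + 0 = 1)
M = 1 (M = 1/3 + 4/6 = 1*(1/3) + 4*(1/6) = 1/3 + 2/3 = 1)
n = 5 (n = -3 + 8 = 5)
W(D, u) = 12 (W(D, u) = (1*4)*3 = 4*3 = 12)
W(-1, 3)*(-15) + n = 12*(-15) + 5 = -180 + 5 = -175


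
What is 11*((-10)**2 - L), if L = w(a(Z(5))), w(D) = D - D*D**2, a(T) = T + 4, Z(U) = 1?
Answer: 2420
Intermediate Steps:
a(T) = 4 + T
w(D) = D - D**3
L = -120 (L = (4 + 1) - (4 + 1)**3 = 5 - 1*5**3 = 5 - 1*125 = 5 - 125 = -120)
11*((-10)**2 - L) = 11*((-10)**2 - 1*(-120)) = 11*(100 + 120) = 11*220 = 2420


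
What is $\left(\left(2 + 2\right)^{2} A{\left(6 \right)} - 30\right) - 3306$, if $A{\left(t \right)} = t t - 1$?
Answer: $-2776$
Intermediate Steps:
$A{\left(t \right)} = -1 + t^{2}$ ($A{\left(t \right)} = t^{2} - 1 = -1 + t^{2}$)
$\left(\left(2 + 2\right)^{2} A{\left(6 \right)} - 30\right) - 3306 = \left(\left(2 + 2\right)^{2} \left(-1 + 6^{2}\right) - 30\right) - 3306 = \left(4^{2} \left(-1 + 36\right) - 30\right) - 3306 = \left(16 \cdot 35 - 30\right) - 3306 = \left(560 - 30\right) - 3306 = 530 - 3306 = -2776$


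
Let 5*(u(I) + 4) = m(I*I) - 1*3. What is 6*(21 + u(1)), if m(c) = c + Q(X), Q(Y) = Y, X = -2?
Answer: 486/5 ≈ 97.200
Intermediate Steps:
m(c) = -2 + c (m(c) = c - 2 = -2 + c)
u(I) = -5 + I²/5 (u(I) = -4 + ((-2 + I*I) - 1*3)/5 = -4 + ((-2 + I²) - 3)/5 = -4 + (-5 + I²)/5 = -4 + (-1 + I²/5) = -5 + I²/5)
6*(21 + u(1)) = 6*(21 + (-5 + (⅕)*1²)) = 6*(21 + (-5 + (⅕)*1)) = 6*(21 + (-5 + ⅕)) = 6*(21 - 24/5) = 6*(81/5) = 486/5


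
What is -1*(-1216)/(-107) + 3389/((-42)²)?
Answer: -1782401/188748 ≈ -9.4433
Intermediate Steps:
-1*(-1216)/(-107) + 3389/((-42)²) = 1216*(-1/107) + 3389/1764 = -1216/107 + 3389*(1/1764) = -1216/107 + 3389/1764 = -1782401/188748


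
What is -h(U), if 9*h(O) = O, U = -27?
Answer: 3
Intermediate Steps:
h(O) = O/9
-h(U) = -(-27)/9 = -1*(-3) = 3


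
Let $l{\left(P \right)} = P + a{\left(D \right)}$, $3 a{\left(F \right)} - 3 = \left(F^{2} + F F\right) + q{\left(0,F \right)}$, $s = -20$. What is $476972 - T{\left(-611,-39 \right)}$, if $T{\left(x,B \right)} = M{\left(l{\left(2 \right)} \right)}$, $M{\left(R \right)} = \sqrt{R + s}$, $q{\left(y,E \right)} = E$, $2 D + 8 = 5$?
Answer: $476972 - 4 i \approx 4.7697 \cdot 10^{5} - 4.0 i$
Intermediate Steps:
$D = - \frac{3}{2}$ ($D = -4 + \frac{1}{2} \cdot 5 = -4 + \frac{5}{2} = - \frac{3}{2} \approx -1.5$)
$a{\left(F \right)} = 1 + \frac{F}{3} + \frac{2 F^{2}}{3}$ ($a{\left(F \right)} = 1 + \frac{\left(F^{2} + F F\right) + F}{3} = 1 + \frac{\left(F^{2} + F^{2}\right) + F}{3} = 1 + \frac{2 F^{2} + F}{3} = 1 + \frac{F + 2 F^{2}}{3} = 1 + \left(\frac{F}{3} + \frac{2 F^{2}}{3}\right) = 1 + \frac{F}{3} + \frac{2 F^{2}}{3}$)
$l{\left(P \right)} = 2 + P$ ($l{\left(P \right)} = P + \left(1 + \frac{1}{3} \left(- \frac{3}{2}\right) + \frac{2 \left(- \frac{3}{2}\right)^{2}}{3}\right) = P + \left(1 - \frac{1}{2} + \frac{2}{3} \cdot \frac{9}{4}\right) = P + \left(1 - \frac{1}{2} + \frac{3}{2}\right) = P + 2 = 2 + P$)
$M{\left(R \right)} = \sqrt{-20 + R}$ ($M{\left(R \right)} = \sqrt{R - 20} = \sqrt{-20 + R}$)
$T{\left(x,B \right)} = 4 i$ ($T{\left(x,B \right)} = \sqrt{-20 + \left(2 + 2\right)} = \sqrt{-20 + 4} = \sqrt{-16} = 4 i$)
$476972 - T{\left(-611,-39 \right)} = 476972 - 4 i$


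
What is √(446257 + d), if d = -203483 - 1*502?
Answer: 4*√15142 ≈ 492.21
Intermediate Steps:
d = -203985 (d = -203483 - 502 = -203985)
√(446257 + d) = √(446257 - 203985) = √242272 = 4*√15142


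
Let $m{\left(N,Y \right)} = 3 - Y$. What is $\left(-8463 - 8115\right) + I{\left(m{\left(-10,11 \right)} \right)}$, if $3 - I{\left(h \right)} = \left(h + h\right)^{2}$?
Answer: $-16831$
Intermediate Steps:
$I{\left(h \right)} = 3 - 4 h^{2}$ ($I{\left(h \right)} = 3 - \left(h + h\right)^{2} = 3 - \left(2 h\right)^{2} = 3 - 4 h^{2}$)
$\left(-8463 - 8115\right) + I{\left(m{\left(-10,11 \right)} \right)} = \left(-8463 - 8115\right) + \left(3 - 4 \left(3 - 11\right)^{2}\right) = -16578 + \left(3 - 4 \left(3 - 11\right)^{2}\right) = -16578 + \left(3 - 4 \left(-8\right)^{2}\right) = -16578 + \left(3 - 256\right) = -16578 - 253 = -16831$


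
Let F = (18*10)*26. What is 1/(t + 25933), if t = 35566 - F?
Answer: 1/56819 ≈ 1.7600e-5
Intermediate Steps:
F = 4680 (F = 180*26 = 4680)
t = 30886 (t = 35566 - 1*4680 = 35566 - 4680 = 30886)
1/(t + 25933) = 1/(30886 + 25933) = 1/56819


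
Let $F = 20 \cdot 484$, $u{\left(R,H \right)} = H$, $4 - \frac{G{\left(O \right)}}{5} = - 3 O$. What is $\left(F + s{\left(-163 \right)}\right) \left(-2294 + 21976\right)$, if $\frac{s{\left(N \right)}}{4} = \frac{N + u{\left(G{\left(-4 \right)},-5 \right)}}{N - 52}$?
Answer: $\frac{40975404704}{215} \approx 1.9058 \cdot 10^{8}$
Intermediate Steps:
$G{\left(O \right)} = 20 + 15 O$ ($G{\left(O \right)} = 20 - 5 \left(- 3 O\right) = 20 + 15 O$)
$F = 9680$
$s{\left(N \right)} = \frac{4 \left(-5 + N\right)}{-52 + N}$ ($s{\left(N \right)} = 4 \frac{N - 5}{N - 52} = 4 \frac{-5 + N}{-52 + N} = \frac{4 \left(-5 + N\right)}{-52 + N}$)
$\left(F + s{\left(-163 \right)}\right) \left(-2294 + 21976\right) = \left(9680 + \frac{4 \left(-5 - 163\right)}{-52 - 163}\right) \left(-2294 + 21976\right) = \left(9680 + 4 \frac{1}{-215} \left(-168\right)\right) 19682 = \left(9680 + 4 \left(- \frac{1}{215}\right) \left(-168\right)\right) 19682 = \left(9680 + \frac{672}{215}\right) 19682 = \frac{2081872}{215} \cdot 19682 = \frac{40975404704}{215}$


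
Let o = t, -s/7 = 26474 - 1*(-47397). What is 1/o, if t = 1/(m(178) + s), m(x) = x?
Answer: -516919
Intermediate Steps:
s = -517097 (s = -7*(26474 - 1*(-47397)) = -7*(26474 + 47397) = -7*73871 = -517097)
t = -1/516919 (t = 1/(178 - 517097) = 1/(-516919) = -1/516919 ≈ -1.9345e-6)
o = -1/516919 ≈ -1.9345e-6
1/o = 1/(-1/516919) = -516919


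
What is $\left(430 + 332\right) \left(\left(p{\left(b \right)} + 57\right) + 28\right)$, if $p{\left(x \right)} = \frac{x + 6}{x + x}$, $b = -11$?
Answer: $\frac{714375}{11} \approx 64943.0$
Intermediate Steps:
$p{\left(x \right)} = \frac{6 + x}{2 x}$
$\left(430 + 332\right) \left(\left(p{\left(b \right)} + 57\right) + 28\right) = \left(430 + 332\right) \left(\left(\frac{6 - 11}{2 \left(-11\right)} + 57\right) + 28\right) = 762 \left(\left(\frac{1}{2} \left(- \frac{1}{11}\right) \left(-5\right) + 57\right) + 28\right) = 762 \left(\left(\frac{5}{22} + 57\right) + 28\right) = 762 \left(\frac{1259}{22} + 28\right) = 762 \cdot \frac{1875}{22} = \frac{714375}{11}$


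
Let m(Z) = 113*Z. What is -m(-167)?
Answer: 18871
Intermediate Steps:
-m(-167) = -113*(-167) = -1*(-18871) = 18871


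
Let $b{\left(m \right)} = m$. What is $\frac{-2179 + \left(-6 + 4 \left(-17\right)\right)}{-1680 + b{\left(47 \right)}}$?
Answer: $\frac{2253}{1633} \approx 1.3797$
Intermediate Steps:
$\frac{-2179 + \left(-6 + 4 \left(-17\right)\right)}{-1680 + b{\left(47 \right)}} = \frac{-2179 + \left(-6 + 4 \left(-17\right)\right)}{-1680 + 47} = \frac{-2179 - 74}{-1633} = \left(-2179 - 74\right) \left(- \frac{1}{1633}\right) = \left(-2253\right) \left(- \frac{1}{1633}\right) = \frac{2253}{1633}$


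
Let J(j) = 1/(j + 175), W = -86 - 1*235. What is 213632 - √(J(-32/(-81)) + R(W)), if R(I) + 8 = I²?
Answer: 213632 - 2*√5199015819946/14207 ≈ 2.1331e+5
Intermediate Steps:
W = -321 (W = -86 - 235 = -321)
R(I) = -8 + I²
J(j) = 1/(175 + j)
213632 - √(J(-32/(-81)) + R(W)) = 213632 - √(1/(175 - 32/(-81)) + (-8 + (-321)²)) = 213632 - √(1/(175 - 32*(-1/81)) + (-8 + 103041)) = 213632 - √(1/(175 + 32/81) + 103033) = 213632 - √(1/(14207/81) + 103033) = 213632 - √(81/14207 + 103033) = 213632 - √(1463789912/14207) = 213632 - 2*√5199015819946/14207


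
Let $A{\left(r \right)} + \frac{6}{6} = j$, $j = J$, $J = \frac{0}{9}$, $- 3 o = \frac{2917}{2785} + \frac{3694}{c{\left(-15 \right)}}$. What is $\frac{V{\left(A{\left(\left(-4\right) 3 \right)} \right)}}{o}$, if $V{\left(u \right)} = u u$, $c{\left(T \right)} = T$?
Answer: $\frac{25065}{2048807} \approx 0.012234$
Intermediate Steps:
$o = \frac{2048807}{25065}$ ($o = - \frac{\frac{2917}{2785} + \frac{3694}{-15}}{3} = - \frac{2917 \cdot \frac{1}{2785} + 3694 \left(- \frac{1}{15}\right)}{3} = - \frac{\frac{2917}{2785} - \frac{3694}{15}}{3} = \left(- \frac{1}{3}\right) \left(- \frac{2048807}{8355}\right) = \frac{2048807}{25065} \approx 81.74$)
$J = 0$ ($J = 0 \cdot \frac{1}{9} = 0$)
$j = 0$
$A{\left(r \right)} = -1$ ($A{\left(r \right)} = -1 + 0 = -1$)
$V{\left(u \right)} = u^{2}$
$\frac{V{\left(A{\left(\left(-4\right) 3 \right)} \right)}}{o} = \frac{\left(-1\right)^{2}}{\frac{2048807}{25065}} = 1 \cdot \frac{25065}{2048807} = \frac{25065}{2048807}$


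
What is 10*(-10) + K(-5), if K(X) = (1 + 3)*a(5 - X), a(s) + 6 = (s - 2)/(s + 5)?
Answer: -1828/15 ≈ -121.87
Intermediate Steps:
a(s) = -6 + (-2 + s)/(5 + s) (a(s) = -6 + (s - 2)/(s + 5) = -6 + (-2 + s)/(5 + s))
K(X) = 4*(-57 + 5*X)/(10 - X) (K(X) = (1 + 3)*((-32 - 5*(5 - X))/(5 + (5 - X))) = 4*((-32 + (-25 + 5*X))/(10 - X)) = 4*((-57 + 5*X)/(10 - X)) = 4*(-57 + 5*X)/(10 - X))
10*(-10) + K(-5) = 10*(-10) + 4*(57 - 5*(-5))/(-10 - 5) = -100 + 4*(57 + 25)/(-15) = -100 + 4*(-1/15)*82 = -100 - 328/15 = -1828/15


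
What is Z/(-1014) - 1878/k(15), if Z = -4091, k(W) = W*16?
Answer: -76871/20280 ≈ -3.7905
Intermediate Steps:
k(W) = 16*W
Z/(-1014) - 1878/k(15) = -4091/(-1014) - 1878/(16*15) = -4091*(-1/1014) - 1878/240 = 4091/1014 - 1878*1/240 = 4091/1014 - 313/40 = -76871/20280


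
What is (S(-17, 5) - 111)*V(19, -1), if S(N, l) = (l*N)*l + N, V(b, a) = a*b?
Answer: 10507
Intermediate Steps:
S(N, l) = N + N*l**2 (S(N, l) = (N*l)*l + N = N*l**2 + N = N + N*l**2)
(S(-17, 5) - 111)*V(19, -1) = (-17*(1 + 5**2) - 111)*(-1*19) = (-17*(1 + 25) - 111)*(-19) = (-17*26 - 111)*(-19) = (-442 - 111)*(-19) = -553*(-19) = 10507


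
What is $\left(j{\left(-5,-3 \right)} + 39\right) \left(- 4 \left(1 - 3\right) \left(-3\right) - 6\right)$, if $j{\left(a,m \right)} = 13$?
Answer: $-1560$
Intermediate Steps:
$\left(j{\left(-5,-3 \right)} + 39\right) \left(- 4 \left(1 - 3\right) \left(-3\right) - 6\right) = \left(13 + 39\right) \left(- 4 \left(1 - 3\right) \left(-3\right) - 6\right) = 52 \left(- 4 \left(\left(-2\right) \left(-3\right)\right) - 6\right) = 52 \left(\left(-4\right) 6 - 6\right) = 52 \left(-24 - 6\right) = 52 \left(-30\right) = -1560$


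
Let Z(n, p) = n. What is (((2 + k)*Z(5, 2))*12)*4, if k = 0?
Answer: 480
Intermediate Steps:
(((2 + k)*Z(5, 2))*12)*4 = (((2 + 0)*5)*12)*4 = ((2*5)*12)*4 = (10*12)*4 = 120*4 = 480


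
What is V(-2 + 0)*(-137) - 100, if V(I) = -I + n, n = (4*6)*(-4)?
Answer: 12778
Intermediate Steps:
n = -96 (n = 24*(-4) = -96)
V(I) = -96 - I (V(I) = -I - 96 = -96 - I)
V(-2 + 0)*(-137) - 100 = (-96 - (-2 + 0))*(-137) - 100 = (-96 - 1*(-2))*(-137) - 100 = (-96 + 2)*(-137) - 100 = -94*(-137) - 100 = 12878 - 100 = 12778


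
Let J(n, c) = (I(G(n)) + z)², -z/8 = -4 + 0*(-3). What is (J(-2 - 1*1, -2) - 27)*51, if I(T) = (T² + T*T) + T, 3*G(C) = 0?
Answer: 50847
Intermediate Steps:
G(C) = 0 (G(C) = (⅓)*0 = 0)
z = 32 (z = -8*(-4 + 0*(-3)) = -8*(-4 + 0) = -8*(-4) = 32)
I(T) = T + 2*T² (I(T) = (T² + T²) + T = 2*T² + T = T + 2*T²)
J(n, c) = 1024 (J(n, c) = (0*(1 + 2*0) + 32)² = (0*(1 + 0) + 32)² = (0*1 + 32)² = (0 + 32)² = 32² = 1024)
(J(-2 - 1*1, -2) - 27)*51 = (1024 - 27)*51 = 997*51 = 50847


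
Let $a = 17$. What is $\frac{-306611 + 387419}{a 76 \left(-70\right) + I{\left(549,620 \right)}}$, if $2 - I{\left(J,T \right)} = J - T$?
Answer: $- \frac{80808}{90367} \approx -0.89422$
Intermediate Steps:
$I{\left(J,T \right)} = 2 + T - J$ ($I{\left(J,T \right)} = 2 - \left(J - T\right) = 2 + T - J$)
$\frac{-306611 + 387419}{a 76 \left(-70\right) + I{\left(549,620 \right)}} = \frac{-306611 + 387419}{17 \cdot 76 \left(-70\right) + \left(2 + 620 - 549\right)} = \frac{80808}{1292 \left(-70\right) + \left(2 + 620 - 549\right)} = \frac{80808}{-90440 + 73} = \frac{80808}{-90367} = 80808 \left(- \frac{1}{90367}\right) = - \frac{80808}{90367}$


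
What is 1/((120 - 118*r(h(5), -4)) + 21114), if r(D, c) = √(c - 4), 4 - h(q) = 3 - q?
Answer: 10617/225497074 + 59*I*√2/112748537 ≈ 4.7083e-5 + 7.4004e-7*I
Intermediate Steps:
h(q) = 1 + q (h(q) = 4 - (3 - q) = 4 + (-3 + q) = 1 + q)
r(D, c) = √(-4 + c)
1/((120 - 118*r(h(5), -4)) + 21114) = 1/((120 - 118*√(-4 - 4)) + 21114) = 1/((120 - 236*I*√2) + 21114) = 1/(21234 - 236*I*√2)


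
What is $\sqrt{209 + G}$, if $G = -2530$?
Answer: $i \sqrt{2321} \approx 48.177 i$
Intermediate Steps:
$\sqrt{209 + G} = \sqrt{209 - 2530} = \sqrt{-2321} = i \sqrt{2321}$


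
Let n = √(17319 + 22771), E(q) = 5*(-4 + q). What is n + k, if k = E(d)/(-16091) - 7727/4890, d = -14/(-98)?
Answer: -869685949/550794930 + √40090 ≈ 198.65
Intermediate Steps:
d = ⅐ (d = -14*(-1/98) = ⅐ ≈ 0.14286)
E(q) = -20 + 5*q
k = -869685949/550794930 (k = (-20 + 5*(⅐))/(-16091) - 7727/4890 = (-20 + 5/7)*(-1/16091) - 7727*1/4890 = -135/7*(-1/16091) - 7727/4890 = 135/112637 - 7727/4890 = -869685949/550794930 ≈ -1.5790)
n = √40090 ≈ 200.22
n + k = √40090 - 869685949/550794930 = -869685949/550794930 + √40090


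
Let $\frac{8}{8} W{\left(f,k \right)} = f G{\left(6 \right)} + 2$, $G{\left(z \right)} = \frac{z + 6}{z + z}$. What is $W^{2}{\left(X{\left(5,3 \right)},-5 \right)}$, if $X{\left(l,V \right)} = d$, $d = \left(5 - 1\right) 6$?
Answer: $676$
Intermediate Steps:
$G{\left(z \right)} = \frac{6 + z}{2 z}$
$d = 24$ ($d = 4 \cdot 6 = 24$)
$X{\left(l,V \right)} = 24$
$W{\left(f,k \right)} = 2 + f$ ($W{\left(f,k \right)} = f \frac{6 + 6}{2 \cdot 6} + 2 = f \frac{1}{2} \cdot \frac{1}{6} \cdot 12 + 2 = f 1 + 2 = f + 2 = 2 + f$)
$W^{2}{\left(X{\left(5,3 \right)},-5 \right)} = \left(2 + 24\right)^{2} = 26^{2} = 676$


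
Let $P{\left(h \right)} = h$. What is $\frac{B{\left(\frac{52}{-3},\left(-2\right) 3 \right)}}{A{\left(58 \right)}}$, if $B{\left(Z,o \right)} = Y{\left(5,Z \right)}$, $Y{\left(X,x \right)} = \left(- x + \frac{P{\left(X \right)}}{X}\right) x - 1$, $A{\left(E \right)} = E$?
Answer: $- \frac{2869}{522} \approx -5.4962$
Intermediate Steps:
$Y{\left(X,x \right)} = -1 + x \left(1 - x\right)$ ($Y{\left(X,x \right)} = \left(- x + \frac{X}{X}\right) x - 1 = \left(- x + 1\right) x - 1 = \left(1 - x\right) x - 1 = x \left(1 - x\right) - 1 = -1 + x \left(1 - x\right)$)
$B{\left(Z,o \right)} = -1 + Z - Z^{2}$
$\frac{B{\left(\frac{52}{-3},\left(-2\right) 3 \right)}}{A{\left(58 \right)}} = \frac{-1 + \frac{52}{-3} - \left(\frac{52}{-3}\right)^{2}}{58} = \left(-1 + 52 \left(- \frac{1}{3}\right) - \left(52 \left(- \frac{1}{3}\right)\right)^{2}\right) \frac{1}{58} = \left(-1 - \frac{52}{3} - \left(- \frac{52}{3}\right)^{2}\right) \frac{1}{58} = \left(-1 - \frac{52}{3} - \frac{2704}{9}\right) \frac{1}{58} = \left(- \frac{2869}{9}\right) \frac{1}{58} = - \frac{2869}{522}$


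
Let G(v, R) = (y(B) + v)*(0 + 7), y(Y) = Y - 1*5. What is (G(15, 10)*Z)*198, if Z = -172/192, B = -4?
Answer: -29799/4 ≈ -7449.8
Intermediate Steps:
Z = -43/48 (Z = -172*1/192 = -43/48 ≈ -0.89583)
y(Y) = -5 + Y (y(Y) = Y - 5 = -5 + Y)
G(v, R) = -63 + 7*v (G(v, R) = ((-5 - 4) + v)*(0 + 7) = (-9 + v)*7 = -63 + 7*v)
(G(15, 10)*Z)*198 = ((-63 + 7*15)*(-43/48))*198 = ((-63 + 105)*(-43/48))*198 = (42*(-43/48))*198 = -301/8*198 = -29799/4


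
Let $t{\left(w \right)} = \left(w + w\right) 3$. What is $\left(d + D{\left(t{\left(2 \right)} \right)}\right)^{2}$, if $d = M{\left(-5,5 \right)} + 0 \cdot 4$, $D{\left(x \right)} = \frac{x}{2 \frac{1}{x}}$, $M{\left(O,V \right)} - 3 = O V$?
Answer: $2500$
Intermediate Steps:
$M{\left(O,V \right)} = 3 + O V$
$t{\left(w \right)} = 6 w$ ($t{\left(w \right)} = 2 w 3 = 6 w$)
$D{\left(x \right)} = \frac{x^{2}}{2}$ ($D{\left(x \right)} = x \frac{x}{2} = \frac{x^{2}}{2}$)
$d = -22$ ($d = \left(3 - 25\right) + 0 \cdot 4 = \left(3 - 25\right) + 0 = -22 + 0 = -22$)
$\left(d + D{\left(t{\left(2 \right)} \right)}\right)^{2} = \left(-22 + \frac{\left(6 \cdot 2\right)^{2}}{2}\right)^{2} = \left(-22 + \frac{12^{2}}{2}\right)^{2} = \left(-22 + \frac{1}{2} \cdot 144\right)^{2} = \left(-22 + 72\right)^{2} = 50^{2} = 2500$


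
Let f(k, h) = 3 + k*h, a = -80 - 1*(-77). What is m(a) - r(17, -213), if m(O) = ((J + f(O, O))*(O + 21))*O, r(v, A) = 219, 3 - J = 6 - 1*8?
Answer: -1137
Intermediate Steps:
a = -3 (a = -80 + 77 = -3)
f(k, h) = 3 + h*k
J = 5 (J = 3 - (6 - 1*8) = 3 - (6 - 8) = 3 - 1*(-2) = 3 + 2 = 5)
m(O) = O*(8 + O**2)*(21 + O) (m(O) = ((5 + (3 + O*O))*(O + 21))*O = ((5 + (3 + O**2))*(21 + O))*O = ((8 + O**2)*(21 + O))*O = O*(8 + O**2)*(21 + O))
m(a) - r(17, -213) = -3*(168 + (-3)**3 + 8*(-3) + 21*(-3)**2) - 1*219 = -3*(168 - 27 - 24 + 21*9) - 219 = -3*(168 - 27 - 24 + 189) - 219 = -3*306 - 219 = -918 - 219 = -1137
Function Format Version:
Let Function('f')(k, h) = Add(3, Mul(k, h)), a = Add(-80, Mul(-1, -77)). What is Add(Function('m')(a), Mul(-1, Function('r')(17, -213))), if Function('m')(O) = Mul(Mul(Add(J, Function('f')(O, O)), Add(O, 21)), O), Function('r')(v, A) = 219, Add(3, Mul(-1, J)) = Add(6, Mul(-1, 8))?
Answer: -1137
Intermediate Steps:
a = -3 (a = Add(-80, 77) = -3)
Function('f')(k, h) = Add(3, Mul(h, k))
J = 5 (J = Add(3, Mul(-1, Add(6, Mul(-1, 8)))) = Add(3, Mul(-1, Add(6, -8))) = Add(3, Mul(-1, -2)) = Add(3, 2) = 5)
Function('m')(O) = Mul(O, Add(8, Pow(O, 2)), Add(21, O)) (Function('m')(O) = Mul(Mul(Add(5, Add(3, Mul(O, O))), Add(O, 21)), O) = Mul(Mul(Add(5, Add(3, Pow(O, 2))), Add(21, O)), O) = Mul(Mul(Add(8, Pow(O, 2)), Add(21, O)), O) = Mul(O, Add(8, Pow(O, 2)), Add(21, O)))
Add(Function('m')(a), Mul(-1, Function('r')(17, -213))) = Add(Mul(-3, Add(168, Pow(-3, 3), Mul(8, -3), Mul(21, Pow(-3, 2)))), Mul(-1, 219)) = Add(Mul(-3, Add(168, -27, -24, Mul(21, 9))), -219) = Add(Mul(-3, Add(168, -27, -24, 189)), -219) = Add(Mul(-3, 306), -219) = Add(-918, -219) = -1137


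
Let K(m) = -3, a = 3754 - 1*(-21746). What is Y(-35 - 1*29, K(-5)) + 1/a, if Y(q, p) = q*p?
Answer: 4896001/25500 ≈ 192.00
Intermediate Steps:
a = 25500 (a = 3754 + 21746 = 25500)
Y(q, p) = p*q
Y(-35 - 1*29, K(-5)) + 1/a = -3*(-35 - 1*29) + 1/25500 = -3*(-35 - 29) + 1/25500 = -3*(-64) + 1/25500 = 192 + 1/25500 = 4896001/25500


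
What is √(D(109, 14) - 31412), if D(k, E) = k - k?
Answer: 2*I*√7853 ≈ 177.23*I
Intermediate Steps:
D(k, E) = 0
√(D(109, 14) - 31412) = √(0 - 31412) = √(-31412) = 2*I*√7853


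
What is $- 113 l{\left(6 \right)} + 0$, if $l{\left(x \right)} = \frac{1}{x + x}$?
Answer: $- \frac{113}{12} \approx -9.4167$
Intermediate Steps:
$l{\left(x \right)} = \frac{1}{2 x}$
$- 113 l{\left(6 \right)} + 0 = - 113 \frac{1}{2 \cdot 6} + 0 = - 113 \cdot \frac{1}{2} \cdot \frac{1}{6} + 0 = \left(-113\right) \frac{1}{12} + 0 = - \frac{113}{12} + 0 = - \frac{113}{12}$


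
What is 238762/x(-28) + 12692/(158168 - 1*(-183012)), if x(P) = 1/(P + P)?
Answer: -1140451465067/85295 ≈ -1.3371e+7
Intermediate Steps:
x(P) = 1/(2*P)
238762/x(-28) + 12692/(158168 - 1*(-183012)) = 238762/(((½)/(-28))) + 12692/(158168 - 1*(-183012)) = 238762/(((½)*(-1/28))) + 12692/(158168 + 183012) = 238762/(-1/56) + 12692/341180 = 238762*(-56) + 12692*(1/341180) = -13370672 + 3173/85295 = -1140451465067/85295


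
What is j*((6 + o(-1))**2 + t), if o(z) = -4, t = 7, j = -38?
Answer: -418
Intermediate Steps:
j*((6 + o(-1))**2 + t) = -38*((6 - 4)**2 + 7) = -38*(2**2 + 7) = -38*(4 + 7) = -38*11 = -418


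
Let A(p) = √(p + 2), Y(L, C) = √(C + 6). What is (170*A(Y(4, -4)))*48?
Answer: 8160*√(2 + √2) ≈ 15078.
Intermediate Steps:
Y(L, C) = √(6 + C)
A(p) = √(2 + p)
(170*A(Y(4, -4)))*48 = (170*√(2 + √(6 - 4)))*48 = (170*√(2 + √2))*48 = 8160*√(2 + √2)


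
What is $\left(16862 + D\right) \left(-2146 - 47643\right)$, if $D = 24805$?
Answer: $-2074558263$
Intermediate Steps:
$\left(16862 + D\right) \left(-2146 - 47643\right) = \left(16862 + 24805\right) \left(-2146 - 47643\right) = 41667 \left(-49789\right) = -2074558263$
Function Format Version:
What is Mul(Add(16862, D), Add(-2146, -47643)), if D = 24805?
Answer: -2074558263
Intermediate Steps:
Mul(Add(16862, D), Add(-2146, -47643)) = Mul(Add(16862, 24805), Add(-2146, -47643)) = Mul(41667, -49789) = -2074558263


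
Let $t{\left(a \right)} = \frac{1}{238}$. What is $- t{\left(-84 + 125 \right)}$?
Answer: $- \frac{1}{238} \approx -0.0042017$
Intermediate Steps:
$t{\left(a \right)} = \frac{1}{238}$
$- t{\left(-84 + 125 \right)} = \left(-1\right) \frac{1}{238} = - \frac{1}{238}$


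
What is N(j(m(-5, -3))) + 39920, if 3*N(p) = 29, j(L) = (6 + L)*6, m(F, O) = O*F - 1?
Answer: 119789/3 ≈ 39930.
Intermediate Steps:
m(F, O) = -1 + F*O (m(F, O) = F*O - 1 = -1 + F*O)
j(L) = 36 + 6*L
N(p) = 29/3 (N(p) = (⅓)*29 = 29/3)
N(j(m(-5, -3))) + 39920 = 29/3 + 39920 = 119789/3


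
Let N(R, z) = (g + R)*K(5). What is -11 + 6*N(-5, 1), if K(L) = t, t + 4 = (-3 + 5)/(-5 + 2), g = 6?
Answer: -39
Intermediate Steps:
t = -14/3 (t = -4 + (-3 + 5)/(-5 + 2) = -4 + 2/(-3) = -4 + 2*(-1/3) = -4 - 2/3 = -14/3 ≈ -4.6667)
K(L) = -14/3
N(R, z) = -28 - 14*R/3 (N(R, z) = (6 + R)*(-14/3) = -28 - 14*R/3)
-11 + 6*N(-5, 1) = -11 + 6*(-28 - 14/3*(-5)) = -11 + 6*(-28 + 70/3) = -11 + 6*(-14/3) = -11 - 28 = -39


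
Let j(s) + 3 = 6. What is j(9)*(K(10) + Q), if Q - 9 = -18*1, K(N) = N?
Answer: 3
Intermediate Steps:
j(s) = 3 (j(s) = -3 + 6 = 3)
Q = -9 (Q = 9 - 18*1 = 9 - 18 = -9)
j(9)*(K(10) + Q) = 3*(10 - 9) = 3*1 = 3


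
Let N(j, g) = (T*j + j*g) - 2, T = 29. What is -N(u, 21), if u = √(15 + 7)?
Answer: 2 - 50*√22 ≈ -232.52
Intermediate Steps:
u = √22 ≈ 4.6904
N(j, g) = -2 + 29*j + g*j (N(j, g) = (29*j + j*g) - 2 = (29*j + g*j) - 2 = -2 + 29*j + g*j)
-N(u, 21) = -(-2 + 29*√22 + 21*√22) = -(-2 + 50*√22) = 2 - 50*√22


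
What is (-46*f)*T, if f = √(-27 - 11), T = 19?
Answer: -874*I*√38 ≈ -5387.7*I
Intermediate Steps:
f = I*√38 (f = √(-38) = I*√38 ≈ 6.1644*I)
(-46*f)*T = -46*I*√38*19 = -874*I*√38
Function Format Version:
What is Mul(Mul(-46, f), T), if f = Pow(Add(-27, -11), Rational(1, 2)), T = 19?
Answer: Mul(-874, I, Pow(38, Rational(1, 2))) ≈ Mul(-5387.7, I)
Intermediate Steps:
f = Mul(I, Pow(38, Rational(1, 2))) (f = Pow(-38, Rational(1, 2)) = Mul(I, Pow(38, Rational(1, 2))) ≈ Mul(6.1644, I))
Mul(Mul(-46, f), T) = Mul(Mul(-46, Mul(I, Pow(38, Rational(1, 2)))), 19) = Mul(Mul(-46, I, Pow(38, Rational(1, 2))), 19) = Mul(-874, I, Pow(38, Rational(1, 2)))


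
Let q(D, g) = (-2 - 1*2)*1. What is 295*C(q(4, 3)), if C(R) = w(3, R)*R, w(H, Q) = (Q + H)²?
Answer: -1180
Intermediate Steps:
w(H, Q) = (H + Q)²
q(D, g) = -4 (q(D, g) = (-2 - 2)*1 = -4*1 = -4)
C(R) = R*(3 + R)² (C(R) = (3 + R)²*R = R*(3 + R)²)
295*C(q(4, 3)) = 295*(-4*(3 - 4)²) = 295*(-4*(-1)²) = 295*(-4*1) = 295*(-4) = -1180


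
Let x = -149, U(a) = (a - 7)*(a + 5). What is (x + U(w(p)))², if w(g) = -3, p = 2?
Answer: 28561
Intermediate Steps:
U(a) = (-7 + a)*(5 + a)
(x + U(w(p)))² = (-149 + (-35 + (-3)² - 2*(-3)))² = (-149 + (-35 + 9 + 6))² = (-149 - 20)² = (-169)² = 28561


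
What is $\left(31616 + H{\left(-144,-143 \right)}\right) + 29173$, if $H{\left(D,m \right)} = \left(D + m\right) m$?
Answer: $101830$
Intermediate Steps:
$H{\left(D,m \right)} = m \left(D + m\right)$
$\left(31616 + H{\left(-144,-143 \right)}\right) + 29173 = \left(31616 - 143 \left(-144 - 143\right)\right) + 29173 = \left(31616 - -41041\right) + 29173 = \left(31616 + 41041\right) + 29173 = 72657 + 29173 = 101830$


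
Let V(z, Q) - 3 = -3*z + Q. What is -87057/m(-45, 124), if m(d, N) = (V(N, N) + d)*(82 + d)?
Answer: 87057/10730 ≈ 8.1134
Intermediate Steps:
V(z, Q) = 3 + Q - 3*z (V(z, Q) = 3 + (-3*z + Q) = 3 + (Q - 3*z) = 3 + Q - 3*z)
m(d, N) = (82 + d)*(3 + d - 2*N) (m(d, N) = ((3 + N - 3*N) + d)*(82 + d) = ((3 - 2*N) + d)*(82 + d) = (3 + d - 2*N)*(82 + d) = (82 + d)*(3 + d - 2*N))
-87057/m(-45, 124) = -87057/(246 + (-45)² - 164*124 + 85*(-45) - 2*124*(-45)) = -87057/(246 + 2025 - 20336 - 3825 + 11160) = -87057/(-10730) = -87057*(-1/10730) = 87057/10730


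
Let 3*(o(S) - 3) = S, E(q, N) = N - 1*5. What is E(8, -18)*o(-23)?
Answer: 322/3 ≈ 107.33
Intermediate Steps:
E(q, N) = -5 + N (E(q, N) = N - 5 = -5 + N)
o(S) = 3 + S/3
E(8, -18)*o(-23) = (-5 - 18)*(3 + (⅓)*(-23)) = -23*(3 - 23/3) = -23*(-14/3) = 322/3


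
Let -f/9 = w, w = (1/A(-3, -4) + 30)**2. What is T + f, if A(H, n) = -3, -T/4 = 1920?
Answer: -15601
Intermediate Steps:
T = -7680 (T = -4*1920 = -7680)
w = 7921/9 (w = (1/(-3) + 30)**2 = (-1/3 + 30)**2 = (89/3)**2 = 7921/9 ≈ 880.11)
f = -7921 (f = -9*7921/9 = -7921)
T + f = -7680 - 7921 = -15601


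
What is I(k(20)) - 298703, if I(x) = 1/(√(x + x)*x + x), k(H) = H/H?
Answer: -298704 + √2 ≈ -2.9870e+5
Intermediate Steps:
k(H) = 1
I(x) = 1/(x + √2*x^(3/2)) (I(x) = 1/(√(2*x)*x + x) = 1/((√2*√x)*x + x) = 1/(√2*x^(3/2) + x) = 1/(x + √2*x^(3/2)))
I(k(20)) - 298703 = 1/(1 + √2*1^(3/2)) - 298703 = 1/(1 + √2*1) - 298703 = 1/(1 + √2) - 298703 = -298703 + 1/(1 + √2)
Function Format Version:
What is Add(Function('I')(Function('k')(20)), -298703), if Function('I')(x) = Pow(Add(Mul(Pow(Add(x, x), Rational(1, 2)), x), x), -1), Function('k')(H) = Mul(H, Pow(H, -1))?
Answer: Add(-298704, Pow(2, Rational(1, 2))) ≈ -2.9870e+5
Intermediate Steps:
Function('k')(H) = 1
Function('I')(x) = Pow(Add(x, Mul(Pow(2, Rational(1, 2)), Pow(x, Rational(3, 2)))), -1) (Function('I')(x) = Pow(Add(Mul(Pow(Mul(2, x), Rational(1, 2)), x), x), -1) = Pow(Add(Mul(Mul(Pow(2, Rational(1, 2)), Pow(x, Rational(1, 2))), x), x), -1) = Pow(Add(Mul(Pow(2, Rational(1, 2)), Pow(x, Rational(3, 2))), x), -1) = Pow(Add(x, Mul(Pow(2, Rational(1, 2)), Pow(x, Rational(3, 2)))), -1))
Add(Function('I')(Function('k')(20)), -298703) = Add(Pow(Add(1, Mul(Pow(2, Rational(1, 2)), Pow(1, Rational(3, 2)))), -1), -298703) = Add(Pow(Add(1, Mul(Pow(2, Rational(1, 2)), 1)), -1), -298703) = Add(Pow(Add(1, Pow(2, Rational(1, 2))), -1), -298703) = Add(-298703, Pow(Add(1, Pow(2, Rational(1, 2))), -1))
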